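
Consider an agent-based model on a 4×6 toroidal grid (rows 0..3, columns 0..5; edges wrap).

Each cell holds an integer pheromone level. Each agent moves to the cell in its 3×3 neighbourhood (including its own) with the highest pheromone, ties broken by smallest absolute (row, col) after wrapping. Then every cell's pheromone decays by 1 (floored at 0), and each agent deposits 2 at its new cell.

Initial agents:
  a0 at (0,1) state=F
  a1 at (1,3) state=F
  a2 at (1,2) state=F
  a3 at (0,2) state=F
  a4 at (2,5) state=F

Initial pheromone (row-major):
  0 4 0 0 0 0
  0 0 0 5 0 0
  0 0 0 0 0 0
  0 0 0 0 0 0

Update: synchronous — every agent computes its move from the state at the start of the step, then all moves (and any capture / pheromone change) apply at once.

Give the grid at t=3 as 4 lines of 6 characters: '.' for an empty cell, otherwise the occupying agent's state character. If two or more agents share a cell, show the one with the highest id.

t=1: a0@(0,1) a1@(1,3) a2@(1,3) a3@(1,3) a4@(1,0) | pheromone: 0 5 0 0 0 0 / 2 0 0 10 0 0 / 0 0 0 0 0 0 / 0 0 0 0 0 0
t=2: a0@(0,1) a1@(1,3) a2@(1,3) a3@(1,3) a4@(0,1) | pheromone: 0 8 0 0 0 0 / 1 0 0 15 0 0 / 0 0 0 0 0 0 / 0 0 0 0 0 0
t=3: a0@(0,1) a1@(1,3) a2@(1,3) a3@(1,3) a4@(0,1) | pheromone: 0 11 0 0 0 0 / 0 0 0 20 0 0 / 0 0 0 0 0 0 / 0 0 0 0 0 0

.F....
...F..
......
......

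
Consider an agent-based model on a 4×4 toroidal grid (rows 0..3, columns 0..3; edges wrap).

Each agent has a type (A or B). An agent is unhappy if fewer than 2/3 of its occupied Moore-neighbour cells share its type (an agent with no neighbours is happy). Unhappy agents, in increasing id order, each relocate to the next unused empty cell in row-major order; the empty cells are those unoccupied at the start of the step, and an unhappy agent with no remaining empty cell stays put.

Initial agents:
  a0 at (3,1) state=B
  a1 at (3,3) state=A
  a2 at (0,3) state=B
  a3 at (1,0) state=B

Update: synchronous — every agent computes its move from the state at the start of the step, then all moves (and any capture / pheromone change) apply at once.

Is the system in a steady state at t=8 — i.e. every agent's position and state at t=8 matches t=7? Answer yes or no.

t=1: a0@(3,1):B a1@(0,0):A a2@(0,1):B a3@(1,0):B
t=2: a0@(0,2):B a1@(0,3):A a2@(0,1):B a3@(1,1):B
t=3: a0@(0,2):B a1@(0,0):A a2@(0,1):B a3@(1,1):B
t=4: a0@(0,2):B a1@(0,3):A a2@(0,1):B a3@(1,1):B
t=5: a0@(0,2):B a1@(0,0):A a2@(0,1):B a3@(1,1):B
t=6: a0@(0,2):B a1@(0,3):A a2@(0,1):B a3@(1,1):B
t=7: a0@(0,2):B a1@(0,0):A a2@(0,1):B a3@(1,1):B
t=8: a0@(0,2):B a1@(0,3):A a2@(0,1):B a3@(1,1):B

no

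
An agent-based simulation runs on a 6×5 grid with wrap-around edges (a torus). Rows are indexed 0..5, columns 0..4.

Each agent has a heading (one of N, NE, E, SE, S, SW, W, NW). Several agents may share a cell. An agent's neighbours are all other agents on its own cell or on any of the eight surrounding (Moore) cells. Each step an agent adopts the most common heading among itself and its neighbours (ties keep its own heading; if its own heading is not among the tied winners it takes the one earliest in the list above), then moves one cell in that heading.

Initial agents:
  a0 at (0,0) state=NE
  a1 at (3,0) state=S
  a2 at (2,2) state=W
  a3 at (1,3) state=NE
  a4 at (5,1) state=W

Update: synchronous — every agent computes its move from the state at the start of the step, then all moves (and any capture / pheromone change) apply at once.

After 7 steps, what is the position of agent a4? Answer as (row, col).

t=1: a0@(5,1):NE a1@(4,0):S a2@(2,1):W a3@(0,4):NE a4@(5,0):W
t=2: a0@(4,2):NE a1@(5,0):S a2@(2,0):W a3@(5,0):NE a4@(4,1):NE
t=3: a0@(3,3):NE a1@(4,1):NE a2@(2,4):W a3@(4,1):NE a4@(3,2):NE
t=4: a0@(2,4):NE a1@(3,2):NE a2@(2,3):W a3@(3,2):NE a4@(2,3):NE
t=5: a0@(1,0):NE a1@(2,3):NE a2@(1,4):NE a3@(2,3):NE a4@(1,4):NE
t=6: a0@(0,1):NE a1@(1,4):NE a2@(0,0):NE a3@(1,4):NE a4@(0,0):NE
t=7: a0@(5,2):NE a1@(0,0):NE a2@(5,1):NE a3@(0,0):NE a4@(5,1):NE

(5, 1)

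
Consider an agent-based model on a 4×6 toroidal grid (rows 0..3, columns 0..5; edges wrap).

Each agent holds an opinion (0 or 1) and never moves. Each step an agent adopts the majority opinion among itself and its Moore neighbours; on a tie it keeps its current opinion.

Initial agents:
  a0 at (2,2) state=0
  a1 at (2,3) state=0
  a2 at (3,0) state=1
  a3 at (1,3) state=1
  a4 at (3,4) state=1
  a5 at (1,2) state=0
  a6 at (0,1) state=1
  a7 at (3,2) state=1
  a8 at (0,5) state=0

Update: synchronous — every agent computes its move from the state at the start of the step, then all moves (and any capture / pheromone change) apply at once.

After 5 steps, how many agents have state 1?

4

t=1: a0@(2,2):0 a1@(2,3):0 a2@(3,0):1 a3@(1,3):0 a4@(3,4):0 a5@(1,2):0 a6@(0,1):1 a7@(3,2):1 a8@(0,5):1
t=2: (unchanged — steady state)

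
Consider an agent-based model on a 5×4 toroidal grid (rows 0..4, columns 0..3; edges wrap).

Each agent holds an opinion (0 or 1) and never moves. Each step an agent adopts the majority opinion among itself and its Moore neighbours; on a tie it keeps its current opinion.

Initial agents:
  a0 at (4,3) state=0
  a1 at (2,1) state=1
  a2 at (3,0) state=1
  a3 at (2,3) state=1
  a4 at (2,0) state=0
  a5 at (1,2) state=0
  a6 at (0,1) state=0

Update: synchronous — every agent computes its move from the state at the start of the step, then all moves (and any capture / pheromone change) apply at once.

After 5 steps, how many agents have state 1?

t=1: a0@(4,3):0 a1@(2,1):1 a2@(3,0):1 a3@(2,3):1 a4@(2,0):1 a5@(1,2):0 a6@(0,1):0
t=2: (unchanged — steady state)

4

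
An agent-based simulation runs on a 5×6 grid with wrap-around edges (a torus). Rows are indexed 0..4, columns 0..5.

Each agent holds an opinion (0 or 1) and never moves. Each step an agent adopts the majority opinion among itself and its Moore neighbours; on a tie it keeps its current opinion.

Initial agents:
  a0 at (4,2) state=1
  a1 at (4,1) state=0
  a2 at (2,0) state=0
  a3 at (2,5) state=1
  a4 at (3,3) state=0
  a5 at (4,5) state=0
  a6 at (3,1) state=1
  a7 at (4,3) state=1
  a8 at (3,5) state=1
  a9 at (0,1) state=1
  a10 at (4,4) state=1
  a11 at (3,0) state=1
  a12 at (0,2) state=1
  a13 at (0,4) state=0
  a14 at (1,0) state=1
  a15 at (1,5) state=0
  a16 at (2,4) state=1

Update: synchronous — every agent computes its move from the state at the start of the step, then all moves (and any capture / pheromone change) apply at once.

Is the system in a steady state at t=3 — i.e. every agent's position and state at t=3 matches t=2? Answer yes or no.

t=1: a0@(4,2):1 a1@(4,1):1 a2@(2,0):1 a3@(2,5):1 a4@(3,3):1 a5@(4,5):1 a6@(3,1):1 a7@(4,3):1 a8@(3,5):1 a9@(0,1):1 a10@(4,4):1 a11@(3,0):1 a12@(0,2):1 a13@(0,4):0 a14@(1,0):1 a15@(1,5):0 a16@(2,4):1
t=2: a0@(4,2):1 a1@(4,1):1 a2@(2,0):1 a3@(2,5):1 a4@(3,3):1 a5@(4,5):1 a6@(3,1):1 a7@(4,3):1 a8@(3,5):1 a9@(0,1):1 a10@(4,4):1 a11@(3,0):1 a12@(0,2):1 a13@(0,4):1 a14@(1,0):1 a15@(1,5):1 a16@(2,4):1
t=3: (unchanged — steady state)

yes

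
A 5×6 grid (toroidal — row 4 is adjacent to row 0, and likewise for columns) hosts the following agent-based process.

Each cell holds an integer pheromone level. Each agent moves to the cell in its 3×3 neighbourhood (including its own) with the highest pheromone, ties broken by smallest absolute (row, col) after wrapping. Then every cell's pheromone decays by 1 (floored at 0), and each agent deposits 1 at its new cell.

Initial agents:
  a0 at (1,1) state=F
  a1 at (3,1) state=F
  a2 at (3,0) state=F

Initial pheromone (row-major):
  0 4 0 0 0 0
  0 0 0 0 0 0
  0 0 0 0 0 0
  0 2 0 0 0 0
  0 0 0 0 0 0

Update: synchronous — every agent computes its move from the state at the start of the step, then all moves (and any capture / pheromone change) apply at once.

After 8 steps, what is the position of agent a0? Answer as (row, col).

t=1: a0@(0,1) a1@(3,1) a2@(3,1) | pheromone: 0 4 0 0 0 0 / 0 0 0 0 0 0 / 0 0 0 0 0 0 / 0 3 0 0 0 0 / 0 0 0 0 0 0
t=2: a0@(0,1) a1@(3,1) a2@(3,1) | pheromone: 0 4 0 0 0 0 / 0 0 0 0 0 0 / 0 0 0 0 0 0 / 0 4 0 0 0 0 / 0 0 0 0 0 0
t=3: a0@(0,1) a1@(3,1) a2@(3,1) | pheromone: 0 4 0 0 0 0 / 0 0 0 0 0 0 / 0 0 0 0 0 0 / 0 5 0 0 0 0 / 0 0 0 0 0 0
t=4: a0@(0,1) a1@(3,1) a2@(3,1) | pheromone: 0 4 0 0 0 0 / 0 0 0 0 0 0 / 0 0 0 0 0 0 / 0 6 0 0 0 0 / 0 0 0 0 0 0
t=5: a0@(0,1) a1@(3,1) a2@(3,1) | pheromone: 0 4 0 0 0 0 / 0 0 0 0 0 0 / 0 0 0 0 0 0 / 0 7 0 0 0 0 / 0 0 0 0 0 0
t=6: a0@(0,1) a1@(3,1) a2@(3,1) | pheromone: 0 4 0 0 0 0 / 0 0 0 0 0 0 / 0 0 0 0 0 0 / 0 8 0 0 0 0 / 0 0 0 0 0 0
t=7: a0@(0,1) a1@(3,1) a2@(3,1) | pheromone: 0 4 0 0 0 0 / 0 0 0 0 0 0 / 0 0 0 0 0 0 / 0 9 0 0 0 0 / 0 0 0 0 0 0
t=8: a0@(0,1) a1@(3,1) a2@(3,1) | pheromone: 0 4 0 0 0 0 / 0 0 0 0 0 0 / 0 0 0 0 0 0 / 0 10 0 0 0 0 / 0 0 0 0 0 0

(0, 1)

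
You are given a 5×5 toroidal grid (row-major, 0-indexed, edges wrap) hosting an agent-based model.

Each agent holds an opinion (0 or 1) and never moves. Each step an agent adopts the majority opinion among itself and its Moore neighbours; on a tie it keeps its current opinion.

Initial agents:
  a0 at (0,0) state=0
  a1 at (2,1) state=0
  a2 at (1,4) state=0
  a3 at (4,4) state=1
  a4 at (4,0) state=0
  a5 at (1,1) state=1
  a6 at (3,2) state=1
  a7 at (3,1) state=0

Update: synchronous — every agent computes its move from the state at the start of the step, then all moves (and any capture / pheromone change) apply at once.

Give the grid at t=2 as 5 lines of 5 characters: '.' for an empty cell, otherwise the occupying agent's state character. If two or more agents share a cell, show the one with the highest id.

0....
.0..0
.0...
.00..
0...0

t=1: a0@(0,0):0 a1@(2,1):0 a2@(1,4):0 a3@(4,4):0 a4@(4,0):0 a5@(1,1):0 a6@(3,2):0 a7@(3,1):0
t=2: (unchanged — steady state)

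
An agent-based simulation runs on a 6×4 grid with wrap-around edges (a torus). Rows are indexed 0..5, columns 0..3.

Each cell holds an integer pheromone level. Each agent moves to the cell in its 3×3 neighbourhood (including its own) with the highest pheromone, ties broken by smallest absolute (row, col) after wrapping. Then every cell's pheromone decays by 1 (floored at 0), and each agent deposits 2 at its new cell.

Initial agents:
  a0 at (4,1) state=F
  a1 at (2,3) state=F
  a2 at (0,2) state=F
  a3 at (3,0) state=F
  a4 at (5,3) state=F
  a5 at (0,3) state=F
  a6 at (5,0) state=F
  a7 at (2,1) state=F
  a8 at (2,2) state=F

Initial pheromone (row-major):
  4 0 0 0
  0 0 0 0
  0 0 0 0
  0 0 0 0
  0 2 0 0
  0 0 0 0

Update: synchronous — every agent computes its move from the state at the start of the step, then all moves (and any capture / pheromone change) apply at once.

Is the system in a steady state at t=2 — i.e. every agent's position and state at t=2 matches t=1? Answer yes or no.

no

t=1: a0@(4,1) a1@(1,0) a2@(0,1) a3@(4,1) a4@(0,0) a5@(0,0) a6@(0,0) a7@(1,0) a8@(1,1) | pheromone: 9 2 0 0 / 4 2 0 0 / 0 0 0 0 / 0 0 0 0 / 0 5 0 0 / 0 0 0 0
t=2: a0@(4,1) a1@(0,0) a2@(0,0) a3@(4,1) a4@(0,0) a5@(0,0) a6@(0,0) a7@(0,0) a8@(0,0) | pheromone: 22 1 0 0 / 3 1 0 0 / 0 0 0 0 / 0 0 0 0 / 0 8 0 0 / 0 0 0 0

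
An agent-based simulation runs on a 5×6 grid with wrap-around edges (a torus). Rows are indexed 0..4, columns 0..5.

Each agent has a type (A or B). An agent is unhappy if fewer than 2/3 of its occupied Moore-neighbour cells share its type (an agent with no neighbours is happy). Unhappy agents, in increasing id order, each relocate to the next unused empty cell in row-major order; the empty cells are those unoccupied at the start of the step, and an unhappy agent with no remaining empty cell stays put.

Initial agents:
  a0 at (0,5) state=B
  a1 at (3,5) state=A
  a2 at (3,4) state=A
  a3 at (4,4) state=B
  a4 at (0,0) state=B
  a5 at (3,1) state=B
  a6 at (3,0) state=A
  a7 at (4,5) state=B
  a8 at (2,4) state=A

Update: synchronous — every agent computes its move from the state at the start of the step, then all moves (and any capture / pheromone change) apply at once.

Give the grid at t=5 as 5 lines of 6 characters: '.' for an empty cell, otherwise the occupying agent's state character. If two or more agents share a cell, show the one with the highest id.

t=1: a0@(0,5):B a1@(0,1):A a2@(0,2):A a3@(0,3):B a4@(0,0):B a5@(0,4):B a6@(1,0):A a7@(1,1):B a8@(2,4):A
t=2: a0@(0,5):B a1@(1,2):A a2@(1,3):A a3@(1,4):B a4@(1,5):B a5@(0,4):B a6@(2,0):A a7@(2,1):B a8@(2,4):A
t=3: a0@(0,5):B a1@(0,0):A a2@(0,1):A a3@(0,2):B a4@(0,3):B a5@(0,4):B a6@(1,0):A a7@(1,1):B a8@(2,2):A
t=4: a0@(1,2):B a1@(1,3):A a2@(1,4):A a3@(0,2):B a4@(0,3):B a5@(0,4):B a6@(1,5):A a7@(2,0):B a8@(2,1):A
t=5: a0@(0,0):B a1@(0,1):A a2@(0,5):A a3@(0,2):B a4@(1,0):B a5@(1,1):B a6@(2,2):A a7@(2,3):B a8@(2,4):A

BAB..A
BB....
..ABA.
......
......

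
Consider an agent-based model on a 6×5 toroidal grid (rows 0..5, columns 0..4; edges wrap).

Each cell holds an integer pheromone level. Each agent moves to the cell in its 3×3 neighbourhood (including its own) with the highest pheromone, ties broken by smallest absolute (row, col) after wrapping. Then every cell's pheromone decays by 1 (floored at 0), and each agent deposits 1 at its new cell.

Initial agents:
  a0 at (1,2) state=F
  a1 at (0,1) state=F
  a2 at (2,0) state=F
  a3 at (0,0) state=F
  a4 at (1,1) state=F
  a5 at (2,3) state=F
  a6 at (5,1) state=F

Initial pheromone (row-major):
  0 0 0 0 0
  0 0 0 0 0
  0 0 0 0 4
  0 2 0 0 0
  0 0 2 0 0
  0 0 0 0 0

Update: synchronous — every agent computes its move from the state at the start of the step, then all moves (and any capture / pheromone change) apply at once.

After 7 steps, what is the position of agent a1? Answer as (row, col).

t=1: a0@(0,1) a1@(0,0) a2@(2,4) a3@(0,0) a4@(0,0) a5@(2,4) a6@(4,2) | pheromone: 3 1 0 0 0 / 0 0 0 0 0 / 0 0 0 0 5 / 0 1 0 0 0 / 0 0 2 0 0 / 0 0 0 0 0
t=2: a0@(0,0) a1@(0,0) a2@(2,4) a3@(0,0) a4@(0,0) a5@(2,4) a6@(4,2) | pheromone: 6 0 0 0 0 / 0 0 0 0 0 / 0 0 0 0 6 / 0 0 0 0 0 / 0 0 2 0 0 / 0 0 0 0 0
t=3: a0@(0,0) a1@(0,0) a2@(2,4) a3@(0,0) a4@(0,0) a5@(2,4) a6@(4,2) | pheromone: 9 0 0 0 0 / 0 0 0 0 0 / 0 0 0 0 7 / 0 0 0 0 0 / 0 0 2 0 0 / 0 0 0 0 0
t=4: a0@(0,0) a1@(0,0) a2@(2,4) a3@(0,0) a4@(0,0) a5@(2,4) a6@(4,2) | pheromone: 12 0 0 0 0 / 0 0 0 0 0 / 0 0 0 0 8 / 0 0 0 0 0 / 0 0 2 0 0 / 0 0 0 0 0
t=5: a0@(0,0) a1@(0,0) a2@(2,4) a3@(0,0) a4@(0,0) a5@(2,4) a6@(4,2) | pheromone: 15 0 0 0 0 / 0 0 0 0 0 / 0 0 0 0 9 / 0 0 0 0 0 / 0 0 2 0 0 / 0 0 0 0 0
t=6: a0@(0,0) a1@(0,0) a2@(2,4) a3@(0,0) a4@(0,0) a5@(2,4) a6@(4,2) | pheromone: 18 0 0 0 0 / 0 0 0 0 0 / 0 0 0 0 10 / 0 0 0 0 0 / 0 0 2 0 0 / 0 0 0 0 0
t=7: a0@(0,0) a1@(0,0) a2@(2,4) a3@(0,0) a4@(0,0) a5@(2,4) a6@(4,2) | pheromone: 21 0 0 0 0 / 0 0 0 0 0 / 0 0 0 0 11 / 0 0 0 0 0 / 0 0 2 0 0 / 0 0 0 0 0

(0, 0)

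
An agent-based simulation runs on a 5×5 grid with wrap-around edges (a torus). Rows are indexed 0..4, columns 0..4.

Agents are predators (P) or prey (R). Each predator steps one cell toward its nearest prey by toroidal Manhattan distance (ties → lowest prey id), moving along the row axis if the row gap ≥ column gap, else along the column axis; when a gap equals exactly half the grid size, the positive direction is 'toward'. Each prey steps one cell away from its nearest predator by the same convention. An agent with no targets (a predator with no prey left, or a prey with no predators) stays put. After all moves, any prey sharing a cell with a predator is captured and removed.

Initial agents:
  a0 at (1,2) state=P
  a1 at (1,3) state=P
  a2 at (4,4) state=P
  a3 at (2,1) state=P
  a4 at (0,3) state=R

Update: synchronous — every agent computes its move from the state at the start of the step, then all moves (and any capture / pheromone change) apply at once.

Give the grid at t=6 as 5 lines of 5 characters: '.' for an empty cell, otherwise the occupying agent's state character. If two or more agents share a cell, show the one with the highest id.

t=1: a0@(0,2):P a1@(0,3):P a2@(0,4):P a3@(1,1):P a4@(4,3):R
t=2: a0@(4,2):P a1@(4,3):P a2@(4,4):P a3@(0,1):P a4@(3,3):R
t=3: a0@(3,2):P a1@(3,3):P a2@(3,4):P a3@(4,1):P a4@(2,3):R
t=4: a0@(2,2):P a1@(2,3):P a2@(2,4):P a3@(3,1):P a4@(1,3):R
t=5: a0@(1,2):P a1@(1,3):P a2@(1,4):P a3@(2,1):P a4@(0,3):R
t=6: a0@(0,2):P a1@(0,3):P a2@(0,4):P a3@(1,1):P a4@(4,3):R

..PPP
.P...
.....
.....
...R.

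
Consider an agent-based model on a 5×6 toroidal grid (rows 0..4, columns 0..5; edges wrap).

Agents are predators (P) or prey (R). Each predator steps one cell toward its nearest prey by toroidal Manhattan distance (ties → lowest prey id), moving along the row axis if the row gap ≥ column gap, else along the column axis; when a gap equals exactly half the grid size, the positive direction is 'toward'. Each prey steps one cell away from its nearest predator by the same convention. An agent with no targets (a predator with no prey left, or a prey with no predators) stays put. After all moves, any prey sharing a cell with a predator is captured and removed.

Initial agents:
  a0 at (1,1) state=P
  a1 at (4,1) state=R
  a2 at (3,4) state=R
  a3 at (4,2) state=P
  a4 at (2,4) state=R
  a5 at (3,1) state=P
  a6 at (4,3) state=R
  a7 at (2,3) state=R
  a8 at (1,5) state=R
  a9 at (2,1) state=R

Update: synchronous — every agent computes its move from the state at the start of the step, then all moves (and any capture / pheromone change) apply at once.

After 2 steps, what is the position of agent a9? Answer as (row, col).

t=1: a0@(2,1):P a1@(4,0):R a2@(3,5):R a3@(4,1):P a4@(2,3):R a5@(4,1):P a6@(4,4):R a7@(2,4):R a8@(1,4):R a9@(3,1):R
t=2: a0@(3,1):P a1@(4,5):R a2@(3,4):R a3@(4,0):P a4@(2,4):R a5@(4,0):P a6@(4,3):R a7@(2,3):R a8@(1,3):R a9@(4,1):R

(4, 1)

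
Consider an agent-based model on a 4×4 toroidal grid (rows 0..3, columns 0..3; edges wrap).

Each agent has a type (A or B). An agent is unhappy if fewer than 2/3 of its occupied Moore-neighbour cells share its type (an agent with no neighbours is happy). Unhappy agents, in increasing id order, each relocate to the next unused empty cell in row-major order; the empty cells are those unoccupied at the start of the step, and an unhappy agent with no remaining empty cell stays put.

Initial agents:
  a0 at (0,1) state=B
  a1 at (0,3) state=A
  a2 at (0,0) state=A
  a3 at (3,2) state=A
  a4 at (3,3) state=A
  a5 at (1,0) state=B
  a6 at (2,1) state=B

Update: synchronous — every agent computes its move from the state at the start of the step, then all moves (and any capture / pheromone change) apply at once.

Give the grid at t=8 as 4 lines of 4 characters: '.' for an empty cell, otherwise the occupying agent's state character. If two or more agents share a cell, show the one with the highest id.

t=1: a0@(0,2):B a1@(0,3):A a2@(1,1):A a3@(1,2):A a4@(3,3):A a5@(1,3):B a6@(2,0):B
t=2: a0@(0,0):B a1@(0,1):A a2@(1,0):A a3@(2,1):A a4@(2,2):A a5@(2,3):B a6@(3,0):B
t=3: a0@(0,2):B a1@(0,3):A a2@(1,1):A a3@(2,1):A a4@(1,2):A a5@(1,3):B a6@(2,0):B
t=4: a0@(0,0):B a1@(0,1):A a2@(1,0):A a3@(2,1):A a4@(2,2):A a5@(2,3):B a6@(3,0):B
t=5: a0@(0,2):B a1@(0,3):A a2@(1,1):A a3@(2,1):A a4@(1,2):A a5@(1,3):B a6@(2,0):B
t=6: a0@(0,0):B a1@(0,1):A a2@(1,0):A a3@(2,1):A a4@(2,2):A a5@(2,3):B a6@(3,0):B
t=7: a0@(0,2):B a1@(0,3):A a2@(1,1):A a3@(2,1):A a4@(1,2):A a5@(1,3):B a6@(2,0):B
t=8: a0@(0,0):B a1@(0,1):A a2@(1,0):A a3@(2,1):A a4@(2,2):A a5@(2,3):B a6@(3,0):B

BA..
A...
.AAB
B...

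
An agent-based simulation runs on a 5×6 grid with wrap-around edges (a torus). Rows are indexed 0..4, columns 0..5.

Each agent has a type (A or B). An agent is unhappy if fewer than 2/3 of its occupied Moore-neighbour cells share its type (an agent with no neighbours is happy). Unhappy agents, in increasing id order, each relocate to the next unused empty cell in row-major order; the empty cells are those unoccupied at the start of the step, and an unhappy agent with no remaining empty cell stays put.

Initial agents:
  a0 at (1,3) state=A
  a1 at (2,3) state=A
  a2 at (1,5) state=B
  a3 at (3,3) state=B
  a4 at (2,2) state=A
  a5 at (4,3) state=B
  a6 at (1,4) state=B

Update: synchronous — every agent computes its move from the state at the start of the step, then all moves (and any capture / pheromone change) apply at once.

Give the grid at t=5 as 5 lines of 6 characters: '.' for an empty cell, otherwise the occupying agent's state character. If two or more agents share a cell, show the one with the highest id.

BAAA.B
.....B
B.....
......
......

t=1: a0@(1,3):A a1@(0,0):A a2@(1,5):B a3@(0,1):B a4@(2,2):A a5@(4,3):B a6@(0,2):B
t=2: a0@(0,3):A a1@(0,4):A a2@(0,5):B a3@(1,0):B a4@(2,2):A a5@(4,3):B a6@(0,2):B
t=3: a0@(0,0):A a1@(0,1):A a2@(1,1):B a3@(1,0):B a4@(2,2):A a5@(1,2):B a6@(1,3):B
t=4: a0@(0,2):A a1@(0,3):A a2@(0,4):B a3@(0,5):B a4@(1,4):A a5@(1,5):B a6@(2,0):B
t=5: a0@(0,2):A a1@(0,3):A a2@(0,0):B a3@(0,5):B a4@(0,1):A a5@(1,5):B a6@(2,0):B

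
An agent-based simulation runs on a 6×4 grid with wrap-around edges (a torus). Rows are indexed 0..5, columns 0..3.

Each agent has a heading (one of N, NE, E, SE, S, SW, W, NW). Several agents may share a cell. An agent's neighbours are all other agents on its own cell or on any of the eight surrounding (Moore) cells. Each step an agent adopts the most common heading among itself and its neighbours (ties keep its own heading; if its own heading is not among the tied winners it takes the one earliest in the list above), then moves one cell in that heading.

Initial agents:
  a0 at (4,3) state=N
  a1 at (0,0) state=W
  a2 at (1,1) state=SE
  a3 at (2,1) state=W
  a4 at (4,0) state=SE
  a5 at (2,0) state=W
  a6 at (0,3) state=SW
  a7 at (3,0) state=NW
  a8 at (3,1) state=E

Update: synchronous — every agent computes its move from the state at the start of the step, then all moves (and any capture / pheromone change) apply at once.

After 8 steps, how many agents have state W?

t=1: a0@(3,3):N a1@(0,3):W a2@(1,0):W a3@(2,0):W a4@(5,1):SE a5@(2,3):W a6@(1,2):SW a7@(3,3):W a8@(3,0):W
t=2: a0@(3,2):W a1@(0,2):W a2@(1,3):W a3@(2,3):W a4@(0,2):SE a5@(2,2):W a6@(1,1):W a7@(3,2):W a8@(3,3):W
t=3: a0@(3,1):W a1@(0,1):W a2@(1,2):W a3@(2,2):W a4@(0,1):W a5@(2,1):W a6@(1,0):W a7@(3,1):W a8@(3,2):W
t=4: a0@(3,0):W a1@(0,0):W a2@(1,1):W a3@(2,1):W a4@(0,0):W a5@(2,0):W a6@(1,3):W a7@(3,0):W a8@(3,1):W
t=5: a0@(3,3):W a1@(0,3):W a2@(1,0):W a3@(2,0):W a4@(0,3):W a5@(2,3):W a6@(1,2):W a7@(3,3):W a8@(3,0):W
t=6: a0@(3,2):W a1@(0,2):W a2@(1,3):W a3@(2,3):W a4@(0,2):W a5@(2,2):W a6@(1,1):W a7@(3,2):W a8@(3,3):W
t=7: a0@(3,1):W a1@(0,1):W a2@(1,2):W a3@(2,2):W a4@(0,1):W a5@(2,1):W a6@(1,0):W a7@(3,1):W a8@(3,2):W
t=8: a0@(3,0):W a1@(0,0):W a2@(1,1):W a3@(2,1):W a4@(0,0):W a5@(2,0):W a6@(1,3):W a7@(3,0):W a8@(3,1):W

9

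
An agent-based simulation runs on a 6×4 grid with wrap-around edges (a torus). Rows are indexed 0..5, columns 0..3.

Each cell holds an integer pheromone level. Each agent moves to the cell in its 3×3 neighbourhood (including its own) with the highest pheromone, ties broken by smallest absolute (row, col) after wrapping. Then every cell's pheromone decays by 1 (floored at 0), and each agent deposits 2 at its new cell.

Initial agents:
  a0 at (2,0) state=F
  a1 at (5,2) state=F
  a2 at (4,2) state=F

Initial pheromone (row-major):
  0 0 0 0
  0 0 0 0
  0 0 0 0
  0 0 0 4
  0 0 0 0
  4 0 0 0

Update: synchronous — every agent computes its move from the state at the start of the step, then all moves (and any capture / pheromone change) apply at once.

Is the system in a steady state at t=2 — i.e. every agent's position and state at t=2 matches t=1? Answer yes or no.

no

t=1: a0@(3,3) a1@(0,1) a2@(3,3) | pheromone: 0 2 0 0 / 0 0 0 0 / 0 0 0 0 / 0 0 0 7 / 0 0 0 0 / 3 0 0 0
t=2: a0@(3,3) a1@(5,0) a2@(3,3) | pheromone: 0 1 0 0 / 0 0 0 0 / 0 0 0 0 / 0 0 0 10 / 0 0 0 0 / 4 0 0 0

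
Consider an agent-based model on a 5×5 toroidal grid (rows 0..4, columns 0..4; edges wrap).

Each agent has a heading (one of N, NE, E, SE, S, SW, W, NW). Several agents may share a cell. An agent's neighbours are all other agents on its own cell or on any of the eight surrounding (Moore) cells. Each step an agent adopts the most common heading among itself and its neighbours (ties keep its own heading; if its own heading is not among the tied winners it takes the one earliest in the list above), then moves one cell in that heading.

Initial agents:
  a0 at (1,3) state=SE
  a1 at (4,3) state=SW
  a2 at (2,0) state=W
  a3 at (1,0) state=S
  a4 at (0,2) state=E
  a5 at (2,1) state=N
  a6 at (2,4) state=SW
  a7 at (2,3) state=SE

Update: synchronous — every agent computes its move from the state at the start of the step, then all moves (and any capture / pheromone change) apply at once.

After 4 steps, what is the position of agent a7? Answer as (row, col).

t=1: a0@(2,4):SE a1@(0,2):SW a2@(2,4):W a3@(2,0):S a4@(0,3):E a5@(1,1):N a6@(3,0):SE a7@(3,4):SE
t=2: a0@(3,0):SE a1@(1,1):SW a2@(3,0):SE a3@(3,1):SE a4@(0,4):E a5@(0,1):N a6@(4,1):SE a7@(4,0):SE
t=3: a0@(4,1):SE a1@(2,0):SW a2@(4,1):SE a3@(4,2):SE a4@(0,0):E a5@(1,2):SE a6@(0,2):SE a7@(0,1):SE
t=4: a0@(0,2):SE a1@(3,4):SW a2@(0,2):SE a3@(0,3):SE a4@(1,1):SE a5@(2,3):SE a6@(1,3):SE a7@(1,2):SE

(1, 2)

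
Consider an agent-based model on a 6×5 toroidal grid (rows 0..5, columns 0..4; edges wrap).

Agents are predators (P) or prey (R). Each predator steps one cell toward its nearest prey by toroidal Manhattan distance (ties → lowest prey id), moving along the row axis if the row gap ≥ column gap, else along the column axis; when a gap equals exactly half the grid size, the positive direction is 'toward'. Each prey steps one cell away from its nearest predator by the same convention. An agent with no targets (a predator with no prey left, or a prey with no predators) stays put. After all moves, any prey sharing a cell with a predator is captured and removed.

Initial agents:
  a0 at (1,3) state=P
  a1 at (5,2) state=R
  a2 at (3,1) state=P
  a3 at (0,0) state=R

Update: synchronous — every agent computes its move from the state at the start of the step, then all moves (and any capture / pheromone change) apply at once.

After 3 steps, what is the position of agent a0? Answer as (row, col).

(0, 1)

t=1: a0@(0,3):P a1@(4,2):R a2@(4,1):P a3@(0,1):R
t=2: a0@(0,2):P a1@(4,3):R a2@(4,2):P a3@(0,0):R
t=3: a0@(0,1):P a1@(4,4):R a2@(4,3):P a3@(0,4):R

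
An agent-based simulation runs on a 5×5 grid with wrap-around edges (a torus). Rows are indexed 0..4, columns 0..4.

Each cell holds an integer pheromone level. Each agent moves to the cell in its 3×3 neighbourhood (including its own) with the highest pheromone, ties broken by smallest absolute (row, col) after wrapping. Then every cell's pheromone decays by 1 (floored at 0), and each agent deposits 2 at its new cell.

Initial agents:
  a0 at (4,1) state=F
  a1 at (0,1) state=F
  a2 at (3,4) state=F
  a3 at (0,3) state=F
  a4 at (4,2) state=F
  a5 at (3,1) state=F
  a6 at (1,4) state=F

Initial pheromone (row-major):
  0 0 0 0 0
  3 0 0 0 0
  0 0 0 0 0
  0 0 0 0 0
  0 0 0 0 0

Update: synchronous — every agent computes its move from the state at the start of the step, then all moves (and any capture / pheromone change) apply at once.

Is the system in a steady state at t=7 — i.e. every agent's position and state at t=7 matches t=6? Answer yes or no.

yes

t=1: a0@(0,0) a1@(1,0) a2@(2,0) a3@(0,2) a4@(0,1) a5@(2,0) a6@(1,0) | pheromone: 2 2 2 0 0 / 6 0 0 0 0 / 4 0 0 0 0 / 0 0 0 0 0 / 0 0 0 0 0
t=2: a0@(1,0) a1@(1,0) a2@(1,0) a3@(0,1) a4@(1,0) a5@(1,0) a6@(1,0) | pheromone: 1 3 1 0 0 / 17 0 0 0 0 / 3 0 0 0 0 / 0 0 0 0 0 / 0 0 0 0 0
t=3: a0@(1,0) a1@(1,0) a2@(1,0) a3@(1,0) a4@(1,0) a5@(1,0) a6@(1,0) | pheromone: 0 2 0 0 0 / 30 0 0 0 0 / 2 0 0 0 0 / 0 0 0 0 0 / 0 0 0 0 0
t=4: a0@(1,0) a1@(1,0) a2@(1,0) a3@(1,0) a4@(1,0) a5@(1,0) a6@(1,0) | pheromone: 0 1 0 0 0 / 43 0 0 0 0 / 1 0 0 0 0 / 0 0 0 0 0 / 0 0 0 0 0
t=5: a0@(1,0) a1@(1,0) a2@(1,0) a3@(1,0) a4@(1,0) a5@(1,0) a6@(1,0) | pheromone: 0 0 0 0 0 / 56 0 0 0 0 / 0 0 0 0 0 / 0 0 0 0 0 / 0 0 0 0 0
t=6: a0@(1,0) a1@(1,0) a2@(1,0) a3@(1,0) a4@(1,0) a5@(1,0) a6@(1,0) | pheromone: 0 0 0 0 0 / 69 0 0 0 0 / 0 0 0 0 0 / 0 0 0 0 0 / 0 0 0 0 0
t=7: a0@(1,0) a1@(1,0) a2@(1,0) a3@(1,0) a4@(1,0) a5@(1,0) a6@(1,0) | pheromone: 0 0 0 0 0 / 82 0 0 0 0 / 0 0 0 0 0 / 0 0 0 0 0 / 0 0 0 0 0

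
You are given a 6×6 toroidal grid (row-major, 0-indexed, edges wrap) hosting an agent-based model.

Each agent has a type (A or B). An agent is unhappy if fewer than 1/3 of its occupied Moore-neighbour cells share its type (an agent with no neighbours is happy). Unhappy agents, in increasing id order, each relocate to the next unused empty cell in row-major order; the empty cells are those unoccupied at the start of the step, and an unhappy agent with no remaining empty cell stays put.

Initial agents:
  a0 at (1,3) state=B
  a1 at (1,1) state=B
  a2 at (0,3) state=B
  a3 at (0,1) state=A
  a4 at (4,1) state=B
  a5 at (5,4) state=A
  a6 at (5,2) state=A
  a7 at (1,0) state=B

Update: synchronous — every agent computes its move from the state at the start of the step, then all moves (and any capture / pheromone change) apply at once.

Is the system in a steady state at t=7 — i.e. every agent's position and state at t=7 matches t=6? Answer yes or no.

yes

t=1: a0@(1,3):B a1@(1,1):B a2@(0,3):B a3@(0,1):A a4@(0,0):B a5@(0,2):A a6@(5,2):A a7@(1,0):B
t=2: (unchanged — steady state)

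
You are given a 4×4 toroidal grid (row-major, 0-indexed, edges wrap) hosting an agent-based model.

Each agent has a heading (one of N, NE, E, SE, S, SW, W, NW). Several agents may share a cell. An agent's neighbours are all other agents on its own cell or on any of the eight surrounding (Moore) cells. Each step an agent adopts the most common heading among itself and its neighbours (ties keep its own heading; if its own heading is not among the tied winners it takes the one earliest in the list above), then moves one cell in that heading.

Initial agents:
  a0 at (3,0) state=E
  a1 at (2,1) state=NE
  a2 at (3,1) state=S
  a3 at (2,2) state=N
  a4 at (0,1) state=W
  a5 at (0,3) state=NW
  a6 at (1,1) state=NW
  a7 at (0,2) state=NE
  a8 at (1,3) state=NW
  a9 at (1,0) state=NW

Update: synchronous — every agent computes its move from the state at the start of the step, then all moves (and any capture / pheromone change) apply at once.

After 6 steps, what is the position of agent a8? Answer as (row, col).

t=1: a0@(3,1):E a1@(1,0):NW a2@(2,2):NE a3@(1,1):NW a4@(3,0):NW a5@(3,2):NW a6@(0,0):NW a7@(3,1):NW a8@(0,2):NW a9@(0,3):NW
t=2: a0@(2,0):NW a1@(0,3):NW a2@(1,1):NW a3@(0,0):NW a4@(2,3):NW a5@(2,1):NW a6@(3,3):NW a7@(2,0):NW a8@(3,1):NW a9@(3,2):NW
t=3: a0@(1,3):NW a1@(3,2):NW a2@(0,0):NW a3@(3,3):NW a4@(1,2):NW a5@(1,0):NW a6@(2,2):NW a7@(1,3):NW a8@(2,0):NW a9@(2,1):NW
t=4: a0@(0,2):NW a1@(2,1):NW a2@(3,3):NW a3@(2,2):NW a4@(0,1):NW a5@(0,3):NW a6@(1,1):NW a7@(0,2):NW a8@(1,3):NW a9@(1,0):NW
t=5: a0@(3,1):NW a1@(1,0):NW a2@(2,2):NW a3@(1,1):NW a4@(3,0):NW a5@(3,2):NW a6@(0,0):NW a7@(3,1):NW a8@(0,2):NW a9@(0,3):NW
t=6: a0@(2,0):NW a1@(0,3):NW a2@(1,1):NW a3@(0,0):NW a4@(2,3):NW a5@(2,1):NW a6@(3,3):NW a7@(2,0):NW a8@(3,1):NW a9@(3,2):NW

(3, 1)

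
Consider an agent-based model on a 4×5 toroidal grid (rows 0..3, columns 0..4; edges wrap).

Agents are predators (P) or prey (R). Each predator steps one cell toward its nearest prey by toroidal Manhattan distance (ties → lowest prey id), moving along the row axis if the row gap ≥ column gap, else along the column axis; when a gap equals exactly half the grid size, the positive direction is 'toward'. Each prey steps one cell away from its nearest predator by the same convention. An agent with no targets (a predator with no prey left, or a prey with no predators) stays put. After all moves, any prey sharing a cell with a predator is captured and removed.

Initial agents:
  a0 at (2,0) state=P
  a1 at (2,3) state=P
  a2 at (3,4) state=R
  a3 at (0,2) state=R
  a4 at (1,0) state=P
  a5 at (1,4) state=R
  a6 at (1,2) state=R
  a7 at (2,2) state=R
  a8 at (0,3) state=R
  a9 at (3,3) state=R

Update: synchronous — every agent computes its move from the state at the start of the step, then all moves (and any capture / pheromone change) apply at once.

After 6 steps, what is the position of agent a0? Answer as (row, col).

(0, 0)

t=1: a0@(3,0):P a1@(2,2):P a2@(0,4):R a3@(3,2):R a4@(1,4):P a5@(1,3):R a6@(0,2):R a7@(2,1):R a8@(3,3):R a9@(0,3):R
t=2: a0@(0,0):P a1@(3,2):P a2@(3,4):R a3@(0,2):R a4@(0,4):P a5@(1,2):R a7@(2,0):R a9@(3,3):R
t=3: a0@(3,0):P a1@(0,2):P a2@(2,4):R a3@(1,2):R a4@(3,4):P a7@(1,0):R
t=4: a0@(2,0):P a1@(1,2):P a2@(1,4):R a3@(2,2):R a4@(2,4):P a7@(0,0):R
t=5: a0@(1,0):P a1@(2,2):P a2@(0,4):R a3@(3,2):R a4@(1,4):P a7@(3,0):R
t=6: a0@(0,0):P a1@(3,2):P a2@(3,4):R a3@(0,2):R a4@(0,4):P a7@(2,0):R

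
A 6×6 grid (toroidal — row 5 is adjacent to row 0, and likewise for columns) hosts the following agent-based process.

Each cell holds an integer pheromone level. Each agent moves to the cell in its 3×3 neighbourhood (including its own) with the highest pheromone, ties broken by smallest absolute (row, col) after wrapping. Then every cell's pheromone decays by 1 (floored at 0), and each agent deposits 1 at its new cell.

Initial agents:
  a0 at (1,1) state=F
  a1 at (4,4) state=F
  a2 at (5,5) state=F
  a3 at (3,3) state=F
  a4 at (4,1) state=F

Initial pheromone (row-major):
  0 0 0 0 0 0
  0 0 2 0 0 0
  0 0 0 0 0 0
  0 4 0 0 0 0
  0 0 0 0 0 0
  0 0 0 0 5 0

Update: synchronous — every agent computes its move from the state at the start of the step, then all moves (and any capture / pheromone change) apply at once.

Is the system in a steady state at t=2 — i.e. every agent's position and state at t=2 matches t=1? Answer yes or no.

no

t=1: a0@(1,2) a1@(5,4) a2@(5,4) a3@(2,2) a4@(3,1) | pheromone: 0 0 0 0 0 0 / 0 0 2 0 0 0 / 0 0 1 0 0 0 / 0 4 0 0 0 0 / 0 0 0 0 0 0 / 0 0 0 0 6 0
t=2: a0@(1,2) a1@(5,4) a2@(5,4) a3@(3,1) a4@(3,1) | pheromone: 0 0 0 0 0 0 / 0 0 2 0 0 0 / 0 0 0 0 0 0 / 0 5 0 0 0 0 / 0 0 0 0 0 0 / 0 0 0 0 7 0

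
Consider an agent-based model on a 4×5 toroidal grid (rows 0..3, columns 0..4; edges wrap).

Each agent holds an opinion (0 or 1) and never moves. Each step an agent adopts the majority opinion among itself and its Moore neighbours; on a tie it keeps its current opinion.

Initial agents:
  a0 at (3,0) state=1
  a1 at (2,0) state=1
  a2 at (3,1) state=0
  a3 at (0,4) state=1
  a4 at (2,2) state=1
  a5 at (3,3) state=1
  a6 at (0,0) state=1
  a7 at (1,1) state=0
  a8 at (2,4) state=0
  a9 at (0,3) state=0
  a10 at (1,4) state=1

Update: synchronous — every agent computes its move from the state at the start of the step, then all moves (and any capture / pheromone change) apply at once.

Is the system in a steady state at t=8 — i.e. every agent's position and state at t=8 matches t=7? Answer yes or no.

yes

t=1: a0@(3,0):1 a1@(2,0):1 a2@(3,1):1 a3@(0,4):1 a4@(2,2):1 a5@(3,3):1 a6@(0,0):1 a7@(1,1):1 a8@(2,4):1 a9@(0,3):1 a10@(1,4):1
t=2: (unchanged — steady state)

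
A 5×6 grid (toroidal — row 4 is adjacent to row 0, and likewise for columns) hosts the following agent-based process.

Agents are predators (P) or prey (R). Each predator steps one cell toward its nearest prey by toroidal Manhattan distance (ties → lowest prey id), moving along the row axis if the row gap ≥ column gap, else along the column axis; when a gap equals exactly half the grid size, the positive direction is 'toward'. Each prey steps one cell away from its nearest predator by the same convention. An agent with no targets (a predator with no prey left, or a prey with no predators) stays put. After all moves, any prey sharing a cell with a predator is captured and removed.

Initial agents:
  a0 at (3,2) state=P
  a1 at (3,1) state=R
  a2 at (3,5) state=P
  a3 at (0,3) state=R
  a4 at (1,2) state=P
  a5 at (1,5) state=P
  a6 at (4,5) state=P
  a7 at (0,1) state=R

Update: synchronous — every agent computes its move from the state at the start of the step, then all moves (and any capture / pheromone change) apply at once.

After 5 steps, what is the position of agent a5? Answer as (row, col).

t=1: a0@(3,1):P a2@(3,0):P a3@(4,3):R a4@(0,2):P a5@(1,4):P a6@(4,0):P a7@(4,1):R
t=2: a0@(4,1):P a2@(4,0):P a3@(3,3):R a4@(4,2):P a5@(0,4):P a6@(4,1):P a7@(0,1):R
t=3: a0@(0,1):P a2@(0,0):P a3@(2,3):R a4@(3,2):P a5@(4,4):P a6@(0,1):P a7@(1,1):R
t=4: a0@(1,1):P a2@(1,0):P a3@(1,3):R a4@(2,2):P a5@(3,4):P a6@(1,1):P a7@(2,1):R
t=5: a0@(2,1):P a2@(2,0):P a3@(1,4):R a4@(2,1):P a5@(2,4):P a6@(2,1):P a7@(3,1):R

(2, 4)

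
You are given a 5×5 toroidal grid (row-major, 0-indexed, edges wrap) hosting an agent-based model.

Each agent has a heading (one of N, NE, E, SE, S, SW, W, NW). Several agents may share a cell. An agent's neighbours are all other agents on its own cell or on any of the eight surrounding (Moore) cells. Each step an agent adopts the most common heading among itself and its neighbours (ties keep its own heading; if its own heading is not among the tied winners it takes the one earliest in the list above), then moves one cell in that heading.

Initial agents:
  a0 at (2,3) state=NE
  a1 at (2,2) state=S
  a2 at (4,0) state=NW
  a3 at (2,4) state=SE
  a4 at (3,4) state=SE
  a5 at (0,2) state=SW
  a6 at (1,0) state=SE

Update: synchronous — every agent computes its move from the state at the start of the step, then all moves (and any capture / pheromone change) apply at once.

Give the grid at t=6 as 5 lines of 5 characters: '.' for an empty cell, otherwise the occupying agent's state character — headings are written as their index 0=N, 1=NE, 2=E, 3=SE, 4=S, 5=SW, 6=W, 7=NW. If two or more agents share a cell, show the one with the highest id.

t=1: a0@(3,4):SE a1@(3,2):S a2@(3,4):NW a3@(3,0):SE a4@(4,0):SE a5@(1,1):SW a6@(2,1):SE
t=2: a0@(4,0):SE a1@(4,2):S a2@(4,0):SE a3@(4,1):SE a4@(0,1):SE a5@(2,0):SW a6@(3,2):SE
t=3: a0@(0,1):SE a1@(0,3):SE a2@(0,1):SE a3@(0,2):SE a4@(1,2):SE a5@(3,4):SW a6@(4,3):SE
t=4: a0@(1,2):SE a1@(1,4):SE a2@(1,2):SE a3@(1,3):SE a4@(2,3):SE a5@(4,3):SW a6@(0,4):SE
t=5: a0@(2,3):SE a1@(2,0):SE a2@(2,3):SE a3@(2,4):SE a4@(3,4):SE a5@(0,2):SW a6@(1,0):SE
t=6: a0@(3,4):SE a1@(3,1):SE a2@(3,4):SE a3@(3,0):SE a4@(4,0):SE a5@(1,1):SW a6@(2,1):SE

.....
.5...
.3...
33..3
3....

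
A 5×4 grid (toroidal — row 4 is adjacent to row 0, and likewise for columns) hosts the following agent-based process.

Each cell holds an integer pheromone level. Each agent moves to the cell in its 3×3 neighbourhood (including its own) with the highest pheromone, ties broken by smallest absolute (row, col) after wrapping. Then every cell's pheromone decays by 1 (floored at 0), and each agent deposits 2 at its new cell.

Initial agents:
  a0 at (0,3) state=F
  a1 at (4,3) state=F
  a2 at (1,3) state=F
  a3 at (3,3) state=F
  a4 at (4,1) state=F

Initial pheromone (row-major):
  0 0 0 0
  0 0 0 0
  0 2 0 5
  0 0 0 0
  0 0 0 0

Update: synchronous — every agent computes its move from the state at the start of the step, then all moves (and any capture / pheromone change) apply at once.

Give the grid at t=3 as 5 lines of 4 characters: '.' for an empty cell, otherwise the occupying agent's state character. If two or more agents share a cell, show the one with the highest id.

t=1: a0@(0,0) a1@(0,0) a2@(2,3) a3@(2,3) a4@(0,0) | pheromone: 6 0 0 0 / 0 0 0 0 / 0 1 0 8 / 0 0 0 0 / 0 0 0 0
t=2: a0@(0,0) a1@(0,0) a2@(2,3) a3@(2,3) a4@(0,0) | pheromone: 11 0 0 0 / 0 0 0 0 / 0 0 0 11 / 0 0 0 0 / 0 0 0 0
t=3: a0@(0,0) a1@(0,0) a2@(2,3) a3@(2,3) a4@(0,0) | pheromone: 16 0 0 0 / 0 0 0 0 / 0 0 0 14 / 0 0 0 0 / 0 0 0 0

F...
....
...F
....
....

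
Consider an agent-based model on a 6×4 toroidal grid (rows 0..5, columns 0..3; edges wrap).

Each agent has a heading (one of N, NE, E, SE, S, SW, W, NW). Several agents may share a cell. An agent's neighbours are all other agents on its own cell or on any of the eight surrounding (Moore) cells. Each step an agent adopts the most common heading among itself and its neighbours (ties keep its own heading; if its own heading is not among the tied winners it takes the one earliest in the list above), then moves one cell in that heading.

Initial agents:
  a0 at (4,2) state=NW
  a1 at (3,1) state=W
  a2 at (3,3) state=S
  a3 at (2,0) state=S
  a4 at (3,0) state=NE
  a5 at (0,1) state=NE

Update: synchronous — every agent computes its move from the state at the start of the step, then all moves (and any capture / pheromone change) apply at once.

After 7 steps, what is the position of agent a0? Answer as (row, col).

t=1: a0@(3,1):NW a1@(3,0):W a2@(4,3):S a3@(3,0):S a4@(4,0):S a5@(5,2):NE
t=2: a0@(4,1):S a1@(4,0):S a2@(5,3):S a3@(4,0):S a4@(5,0):S a5@(4,3):NE
t=3: a0@(5,1):S a1@(5,0):S a2@(0,3):S a3@(5,0):S a4@(0,0):S a5@(5,3):S
t=4: a0@(0,1):S a1@(0,0):S a2@(1,3):S a3@(0,0):S a4@(1,0):S a5@(0,3):S
t=5: a0@(1,1):S a1@(1,0):S a2@(2,3):S a3@(1,0):S a4@(2,0):S a5@(1,3):S
t=6: a0@(2,1):S a1@(2,0):S a2@(3,3):S a3@(2,0):S a4@(3,0):S a5@(2,3):S
t=7: a0@(3,1):S a1@(3,0):S a2@(4,3):S a3@(3,0):S a4@(4,0):S a5@(3,3):S

(3, 1)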